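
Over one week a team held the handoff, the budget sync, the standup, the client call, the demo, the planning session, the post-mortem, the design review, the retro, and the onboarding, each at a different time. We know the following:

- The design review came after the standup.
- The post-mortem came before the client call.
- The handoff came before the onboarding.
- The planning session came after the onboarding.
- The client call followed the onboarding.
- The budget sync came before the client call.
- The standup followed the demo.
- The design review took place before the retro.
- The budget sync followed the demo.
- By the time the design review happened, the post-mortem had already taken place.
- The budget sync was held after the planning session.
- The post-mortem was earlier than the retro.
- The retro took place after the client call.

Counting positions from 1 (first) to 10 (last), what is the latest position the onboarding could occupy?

The onboarding must come before the budget sync, the client call, the planning session, and the retro — 4 meetings forced after it.
Everything else can be placed before the onboarding in some valid order, so the onboarding can sit as late as position 10 − 4 = 6.

6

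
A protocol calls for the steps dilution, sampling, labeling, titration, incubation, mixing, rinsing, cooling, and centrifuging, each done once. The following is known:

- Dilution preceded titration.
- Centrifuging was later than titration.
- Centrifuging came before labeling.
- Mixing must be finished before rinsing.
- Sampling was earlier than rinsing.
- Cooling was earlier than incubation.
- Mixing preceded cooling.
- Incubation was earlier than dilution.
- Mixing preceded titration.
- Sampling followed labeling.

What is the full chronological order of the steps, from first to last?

mixing, cooling, incubation, dilution, titration, centrifuging, labeling, sampling, rinsing

The constraints fix every adjacent pair, so only one ordering works:
mixing → cooling → incubation → dilution → titration → centrifuging → labeling → sampling → rinsing.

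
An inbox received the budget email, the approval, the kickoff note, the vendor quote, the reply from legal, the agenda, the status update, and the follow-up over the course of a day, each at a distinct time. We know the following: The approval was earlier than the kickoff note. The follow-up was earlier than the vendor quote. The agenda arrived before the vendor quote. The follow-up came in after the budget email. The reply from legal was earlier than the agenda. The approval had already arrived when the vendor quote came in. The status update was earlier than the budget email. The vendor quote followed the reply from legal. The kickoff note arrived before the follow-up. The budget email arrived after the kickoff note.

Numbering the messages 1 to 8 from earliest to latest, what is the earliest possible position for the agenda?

2

The reply from legal must come before the agenda — 1 forced predecessor.
Nothing else is forced ahead of the agenda, so its earliest slot is position 1 + 1 = 2.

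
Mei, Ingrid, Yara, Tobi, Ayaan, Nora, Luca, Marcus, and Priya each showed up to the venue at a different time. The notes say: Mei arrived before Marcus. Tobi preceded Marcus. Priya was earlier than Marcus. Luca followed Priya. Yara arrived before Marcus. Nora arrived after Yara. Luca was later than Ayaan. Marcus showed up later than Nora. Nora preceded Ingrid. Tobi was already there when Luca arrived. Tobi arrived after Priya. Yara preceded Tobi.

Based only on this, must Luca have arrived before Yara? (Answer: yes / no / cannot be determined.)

no

Tracing the constraints gives Yara → Tobi → Luca, so Yara must come before Luca.
That means Luca cannot be before Yara.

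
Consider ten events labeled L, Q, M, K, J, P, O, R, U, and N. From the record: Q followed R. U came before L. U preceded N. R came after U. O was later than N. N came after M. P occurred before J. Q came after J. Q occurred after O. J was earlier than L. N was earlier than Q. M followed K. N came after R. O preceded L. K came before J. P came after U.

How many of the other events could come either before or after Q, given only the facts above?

Forced before Q: J, K, M, N, O, P, R, and U.
That leaves L with no forced order relative to Q — 1.

1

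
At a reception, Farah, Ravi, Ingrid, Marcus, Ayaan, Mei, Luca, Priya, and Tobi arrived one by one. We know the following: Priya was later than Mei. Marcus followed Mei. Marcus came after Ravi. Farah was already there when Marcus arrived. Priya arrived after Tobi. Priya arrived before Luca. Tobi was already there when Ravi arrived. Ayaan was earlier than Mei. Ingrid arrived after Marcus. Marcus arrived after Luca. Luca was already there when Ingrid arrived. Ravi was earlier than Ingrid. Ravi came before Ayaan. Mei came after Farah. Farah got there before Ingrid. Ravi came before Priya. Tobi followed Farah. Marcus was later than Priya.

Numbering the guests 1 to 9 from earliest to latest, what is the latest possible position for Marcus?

8

Marcus must come before Ingrid — 1 guest forced after them.
Everything else can be placed before Marcus in some valid order, so Marcus can sit as late as position 9 − 1 = 8.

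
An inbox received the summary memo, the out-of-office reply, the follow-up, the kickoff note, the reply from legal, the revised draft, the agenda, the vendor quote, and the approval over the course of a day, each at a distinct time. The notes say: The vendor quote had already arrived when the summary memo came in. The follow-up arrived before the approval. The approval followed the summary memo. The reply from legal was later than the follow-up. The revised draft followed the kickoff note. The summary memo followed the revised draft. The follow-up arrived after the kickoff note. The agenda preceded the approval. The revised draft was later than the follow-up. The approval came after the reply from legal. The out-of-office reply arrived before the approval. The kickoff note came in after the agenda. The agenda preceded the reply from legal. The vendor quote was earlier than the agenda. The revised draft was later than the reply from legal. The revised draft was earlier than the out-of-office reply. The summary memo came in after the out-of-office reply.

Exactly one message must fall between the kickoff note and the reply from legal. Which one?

Tracing the constraints gives the kickoff note → the follow-up → the reply from legal, so the follow-up sits after the kickoff note and before the reply from legal.
No other message is forced both after the kickoff note and before the reply from legal.

the follow-up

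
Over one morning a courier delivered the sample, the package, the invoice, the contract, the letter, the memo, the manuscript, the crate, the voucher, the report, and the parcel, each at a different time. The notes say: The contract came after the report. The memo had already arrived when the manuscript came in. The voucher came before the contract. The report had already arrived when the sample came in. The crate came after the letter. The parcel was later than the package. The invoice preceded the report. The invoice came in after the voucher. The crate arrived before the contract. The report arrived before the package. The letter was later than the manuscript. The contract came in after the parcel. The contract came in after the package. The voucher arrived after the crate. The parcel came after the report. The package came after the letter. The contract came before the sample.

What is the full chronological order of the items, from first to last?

the memo, the manuscript, the letter, the crate, the voucher, the invoice, the report, the package, the parcel, the contract, the sample

The constraints fix every adjacent pair, so only one ordering works:
the memo → the manuscript → the letter → the crate → the voucher → the invoice → the report → the package → the parcel → the contract → the sample.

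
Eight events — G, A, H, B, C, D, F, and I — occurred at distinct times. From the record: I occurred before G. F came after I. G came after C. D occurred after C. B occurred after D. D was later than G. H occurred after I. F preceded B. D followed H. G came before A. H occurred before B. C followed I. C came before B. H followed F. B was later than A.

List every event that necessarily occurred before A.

Directly stated before A: G.
C reaches A via C → G → A.
I reaches A via I → G → A.
No chain forces F (or any of the others) ahead of A.

C, G, I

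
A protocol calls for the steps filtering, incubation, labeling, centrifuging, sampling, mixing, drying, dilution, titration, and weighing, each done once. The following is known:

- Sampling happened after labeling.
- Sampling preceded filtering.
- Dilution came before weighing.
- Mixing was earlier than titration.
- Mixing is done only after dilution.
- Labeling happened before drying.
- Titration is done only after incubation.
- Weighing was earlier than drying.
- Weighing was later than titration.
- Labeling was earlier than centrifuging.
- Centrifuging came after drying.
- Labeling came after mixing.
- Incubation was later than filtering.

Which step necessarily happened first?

dilution

Dilution has a chain of constraints placing it before every other step, so dilution must be first.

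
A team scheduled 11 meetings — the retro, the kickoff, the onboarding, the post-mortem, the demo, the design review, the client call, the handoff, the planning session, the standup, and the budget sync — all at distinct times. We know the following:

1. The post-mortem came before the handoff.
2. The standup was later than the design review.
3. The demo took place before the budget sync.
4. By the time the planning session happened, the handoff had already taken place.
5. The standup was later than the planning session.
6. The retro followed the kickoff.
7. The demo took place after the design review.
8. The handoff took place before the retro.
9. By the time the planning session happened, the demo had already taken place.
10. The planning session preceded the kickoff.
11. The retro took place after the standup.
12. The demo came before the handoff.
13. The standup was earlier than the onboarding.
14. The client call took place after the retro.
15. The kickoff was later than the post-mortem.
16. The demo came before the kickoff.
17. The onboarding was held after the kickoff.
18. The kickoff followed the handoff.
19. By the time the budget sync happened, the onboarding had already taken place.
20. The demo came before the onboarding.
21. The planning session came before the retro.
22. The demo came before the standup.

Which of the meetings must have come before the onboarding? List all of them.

Directly stated before the onboarding: the demo, the kickoff, and the standup.
The design review reaches the onboarding via the design review → the standup → the onboarding.
The handoff reaches the onboarding via the handoff → the kickoff → the onboarding.
The planning session reaches the onboarding via the planning session → the standup → the onboarding.
Likewise the post-mortem reaches the onboarding by chaining the stated constraints.

the demo, the design review, the handoff, the kickoff, the planning session, the post-mortem, the standup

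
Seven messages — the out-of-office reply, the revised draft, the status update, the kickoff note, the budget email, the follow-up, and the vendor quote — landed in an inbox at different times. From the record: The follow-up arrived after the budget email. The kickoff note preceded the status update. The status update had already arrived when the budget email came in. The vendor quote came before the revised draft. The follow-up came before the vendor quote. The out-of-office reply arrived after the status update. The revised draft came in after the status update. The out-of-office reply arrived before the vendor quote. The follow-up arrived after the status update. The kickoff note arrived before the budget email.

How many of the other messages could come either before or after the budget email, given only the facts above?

1

Forced before the budget email: the kickoff note and the status update; forced after the budget email: the follow-up, the revised draft, and the vendor quote.
That leaves the out-of-office reply with no forced order relative to the budget email — 1.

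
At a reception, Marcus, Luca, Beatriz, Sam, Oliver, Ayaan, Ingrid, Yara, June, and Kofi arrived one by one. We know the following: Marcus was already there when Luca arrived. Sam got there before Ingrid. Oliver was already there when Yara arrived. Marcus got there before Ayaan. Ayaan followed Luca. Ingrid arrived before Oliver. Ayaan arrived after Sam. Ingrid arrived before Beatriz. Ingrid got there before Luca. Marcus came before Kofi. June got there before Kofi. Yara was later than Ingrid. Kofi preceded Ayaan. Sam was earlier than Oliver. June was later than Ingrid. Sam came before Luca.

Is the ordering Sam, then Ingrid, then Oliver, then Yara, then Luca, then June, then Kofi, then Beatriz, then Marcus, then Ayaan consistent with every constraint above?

no

The constraints require Marcus before Kofi, but in the proposed sequence Kofi appears ahead of Marcus. That one violation is enough.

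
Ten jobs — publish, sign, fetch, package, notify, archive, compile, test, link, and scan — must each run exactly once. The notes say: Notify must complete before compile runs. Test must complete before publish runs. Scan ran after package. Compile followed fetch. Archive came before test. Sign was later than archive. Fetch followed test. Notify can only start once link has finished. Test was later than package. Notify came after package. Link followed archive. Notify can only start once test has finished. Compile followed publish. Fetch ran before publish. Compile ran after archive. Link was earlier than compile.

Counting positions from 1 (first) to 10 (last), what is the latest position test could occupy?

Test must come before compile, fetch, notify, and publish — 4 stages forced after it.
Everything else can be placed before test in some valid order, so test can sit as late as position 10 − 4 = 6.

6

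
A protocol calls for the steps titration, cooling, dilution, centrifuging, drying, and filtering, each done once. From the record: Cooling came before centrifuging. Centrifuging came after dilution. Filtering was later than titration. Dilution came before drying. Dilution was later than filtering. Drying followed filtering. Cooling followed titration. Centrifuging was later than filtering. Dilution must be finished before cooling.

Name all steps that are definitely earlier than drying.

dilution, filtering, titration

Directly stated before drying: dilution and filtering.
Titration reaches drying via titration → filtering → drying.
No chain forces centrifuging (or any of the others) ahead of drying.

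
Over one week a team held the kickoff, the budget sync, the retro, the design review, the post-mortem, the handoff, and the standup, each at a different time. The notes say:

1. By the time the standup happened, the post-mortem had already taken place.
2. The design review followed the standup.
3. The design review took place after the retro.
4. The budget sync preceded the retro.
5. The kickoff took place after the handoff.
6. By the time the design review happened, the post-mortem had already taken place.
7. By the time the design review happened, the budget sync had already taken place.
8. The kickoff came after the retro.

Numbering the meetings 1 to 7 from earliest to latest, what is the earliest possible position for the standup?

The post-mortem must come before the standup — 1 forced predecessor.
Nothing else is forced ahead of the standup, so its earliest slot is position 1 + 1 = 2.

2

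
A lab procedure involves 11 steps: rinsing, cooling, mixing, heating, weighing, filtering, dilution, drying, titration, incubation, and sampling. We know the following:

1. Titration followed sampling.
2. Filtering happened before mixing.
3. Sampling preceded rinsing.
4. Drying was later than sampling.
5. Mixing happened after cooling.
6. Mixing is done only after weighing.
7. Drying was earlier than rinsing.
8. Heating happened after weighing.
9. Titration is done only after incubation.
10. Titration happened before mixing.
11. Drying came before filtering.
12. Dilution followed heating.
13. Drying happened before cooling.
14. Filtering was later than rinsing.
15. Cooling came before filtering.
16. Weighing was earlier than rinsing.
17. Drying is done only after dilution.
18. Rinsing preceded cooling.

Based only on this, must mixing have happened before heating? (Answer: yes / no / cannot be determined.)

Tracing the constraints gives heating → dilution → drying → filtering → mixing, so heating must come before mixing.
That means mixing cannot be before heating.

no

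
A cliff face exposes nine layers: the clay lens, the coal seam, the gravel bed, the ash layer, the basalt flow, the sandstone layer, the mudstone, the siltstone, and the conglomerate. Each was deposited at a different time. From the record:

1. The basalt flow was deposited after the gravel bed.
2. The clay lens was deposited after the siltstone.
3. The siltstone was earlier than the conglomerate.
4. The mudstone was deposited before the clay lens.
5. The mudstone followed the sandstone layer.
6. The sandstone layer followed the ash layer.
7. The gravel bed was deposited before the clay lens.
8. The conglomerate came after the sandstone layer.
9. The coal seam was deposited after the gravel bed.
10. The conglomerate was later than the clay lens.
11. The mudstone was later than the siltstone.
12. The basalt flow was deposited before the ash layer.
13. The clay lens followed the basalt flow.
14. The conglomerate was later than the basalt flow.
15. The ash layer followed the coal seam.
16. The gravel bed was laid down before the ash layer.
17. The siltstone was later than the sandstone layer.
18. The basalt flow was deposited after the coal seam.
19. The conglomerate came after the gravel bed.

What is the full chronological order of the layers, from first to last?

the gravel bed, the coal seam, the basalt flow, the ash layer, the sandstone layer, the siltstone, the mudstone, the clay lens, the conglomerate

The constraints fix every adjacent pair, so only one ordering works:
the gravel bed → the coal seam → the basalt flow → the ash layer → the sandstone layer → the siltstone → the mudstone → the clay lens → the conglomerate.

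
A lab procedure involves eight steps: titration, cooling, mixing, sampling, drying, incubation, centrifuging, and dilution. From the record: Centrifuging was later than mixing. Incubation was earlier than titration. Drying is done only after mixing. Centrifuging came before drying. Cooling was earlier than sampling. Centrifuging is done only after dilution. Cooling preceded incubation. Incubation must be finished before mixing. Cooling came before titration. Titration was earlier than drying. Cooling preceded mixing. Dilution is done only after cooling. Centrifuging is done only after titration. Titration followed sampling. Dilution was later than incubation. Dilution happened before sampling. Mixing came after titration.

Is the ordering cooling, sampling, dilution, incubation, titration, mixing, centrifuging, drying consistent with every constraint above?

The constraints require dilution before sampling, but in the proposed sequence sampling appears ahead of dilution. That one violation is enough.

no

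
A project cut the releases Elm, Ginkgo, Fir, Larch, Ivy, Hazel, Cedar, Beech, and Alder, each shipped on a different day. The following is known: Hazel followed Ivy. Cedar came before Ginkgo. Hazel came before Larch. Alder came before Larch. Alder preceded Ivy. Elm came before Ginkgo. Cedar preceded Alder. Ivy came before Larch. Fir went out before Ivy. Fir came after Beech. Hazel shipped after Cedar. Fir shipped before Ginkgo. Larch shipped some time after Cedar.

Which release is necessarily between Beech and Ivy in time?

Fir

Tracing the constraints gives Beech → Fir → Ivy, so Fir sits after Beech and before Ivy.
No other release is forced both after Beech and before Ivy.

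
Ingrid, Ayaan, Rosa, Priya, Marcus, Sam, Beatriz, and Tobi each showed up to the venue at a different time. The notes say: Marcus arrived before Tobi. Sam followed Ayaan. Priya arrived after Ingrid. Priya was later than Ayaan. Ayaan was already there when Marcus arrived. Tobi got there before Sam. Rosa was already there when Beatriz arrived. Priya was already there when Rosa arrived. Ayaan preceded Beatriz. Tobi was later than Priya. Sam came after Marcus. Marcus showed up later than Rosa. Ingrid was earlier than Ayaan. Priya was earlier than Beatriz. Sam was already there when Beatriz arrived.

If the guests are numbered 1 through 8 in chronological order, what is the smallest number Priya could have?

Ayaan and Ingrid must both come before Priya — 2 forced predecessors.
Nothing else is forced ahead of Priya, so their earliest slot is position 2 + 1 = 3.

3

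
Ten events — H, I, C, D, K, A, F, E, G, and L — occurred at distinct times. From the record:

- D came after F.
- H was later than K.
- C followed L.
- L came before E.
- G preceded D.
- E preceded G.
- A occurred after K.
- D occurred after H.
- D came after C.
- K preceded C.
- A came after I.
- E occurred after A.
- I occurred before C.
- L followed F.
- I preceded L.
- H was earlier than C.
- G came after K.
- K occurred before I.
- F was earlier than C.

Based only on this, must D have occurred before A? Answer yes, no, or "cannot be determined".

Tracing the constraints gives A → E → G → D, so A must come before D.
That means D cannot be before A.

no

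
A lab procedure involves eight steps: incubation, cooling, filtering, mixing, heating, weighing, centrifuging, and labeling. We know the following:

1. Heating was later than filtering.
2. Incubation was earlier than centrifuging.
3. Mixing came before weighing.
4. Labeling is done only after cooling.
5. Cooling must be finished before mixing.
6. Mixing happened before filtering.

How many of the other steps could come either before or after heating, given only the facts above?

Forced before heating: cooling, filtering, and mixing.
That leaves centrifuging, incubation, labeling, and weighing with no forced order relative to heating — 4.

4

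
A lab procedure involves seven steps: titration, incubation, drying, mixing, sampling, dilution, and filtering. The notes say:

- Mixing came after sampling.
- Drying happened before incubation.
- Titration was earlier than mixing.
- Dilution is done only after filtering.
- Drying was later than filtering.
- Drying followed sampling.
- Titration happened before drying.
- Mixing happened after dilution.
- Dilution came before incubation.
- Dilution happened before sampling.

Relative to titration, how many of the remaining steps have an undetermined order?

Forced after titration: drying, incubation, and mixing.
That leaves dilution, filtering, and sampling with no forced order relative to titration — 3.

3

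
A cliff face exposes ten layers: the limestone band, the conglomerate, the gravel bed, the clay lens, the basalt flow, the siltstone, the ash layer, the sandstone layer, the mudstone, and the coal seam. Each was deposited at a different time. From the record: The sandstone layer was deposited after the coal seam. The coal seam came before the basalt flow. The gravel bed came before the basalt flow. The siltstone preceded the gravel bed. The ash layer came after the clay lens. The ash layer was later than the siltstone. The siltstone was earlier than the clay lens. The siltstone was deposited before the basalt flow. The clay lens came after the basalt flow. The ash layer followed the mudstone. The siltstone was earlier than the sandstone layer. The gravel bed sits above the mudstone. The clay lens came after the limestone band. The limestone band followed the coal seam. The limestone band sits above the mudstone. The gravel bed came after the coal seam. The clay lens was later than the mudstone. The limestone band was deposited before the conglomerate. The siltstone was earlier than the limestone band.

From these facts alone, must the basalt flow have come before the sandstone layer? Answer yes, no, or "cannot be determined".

No chain of stated constraints runs from the basalt flow to the sandstone layer, and none runs from the sandstone layer to the basalt flow either.
So the relative order of the basalt flow and the sandstone layer is not fixed by the given facts.

cannot be determined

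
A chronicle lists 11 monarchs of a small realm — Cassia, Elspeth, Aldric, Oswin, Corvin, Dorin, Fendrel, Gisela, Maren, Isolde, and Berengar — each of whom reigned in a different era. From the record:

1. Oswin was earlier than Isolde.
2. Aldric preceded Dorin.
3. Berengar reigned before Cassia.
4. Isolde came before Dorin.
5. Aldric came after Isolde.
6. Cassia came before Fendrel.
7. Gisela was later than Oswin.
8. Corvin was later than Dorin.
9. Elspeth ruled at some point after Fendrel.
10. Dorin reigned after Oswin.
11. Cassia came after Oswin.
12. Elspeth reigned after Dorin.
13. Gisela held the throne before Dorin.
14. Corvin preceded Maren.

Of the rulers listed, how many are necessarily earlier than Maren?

Directly stated before Maren: Corvin.
Aldric reaches Maren via Aldric → Dorin → Corvin → Maren.
Dorin reaches Maren via Dorin → Corvin → Maren.
Gisela reaches Maren via Gisela → Dorin → Corvin → Maren.
Likewise Isolde and Oswin each reach Maren by chaining the stated constraints.
That's Aldric, Corvin, Dorin, Gisela, Isolde, and Oswin — 6 in all.

6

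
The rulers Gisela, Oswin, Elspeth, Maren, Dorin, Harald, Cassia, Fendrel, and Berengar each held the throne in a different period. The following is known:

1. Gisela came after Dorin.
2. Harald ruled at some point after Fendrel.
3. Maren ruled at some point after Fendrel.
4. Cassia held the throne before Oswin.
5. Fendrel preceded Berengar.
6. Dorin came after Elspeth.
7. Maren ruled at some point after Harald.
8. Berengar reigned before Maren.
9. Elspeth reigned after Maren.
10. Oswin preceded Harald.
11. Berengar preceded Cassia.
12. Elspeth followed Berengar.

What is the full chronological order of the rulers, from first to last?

Fendrel, Berengar, Cassia, Oswin, Harald, Maren, Elspeth, Dorin, Gisela

The constraints fix every adjacent pair, so only one ordering works:
Fendrel → Berengar → Cassia → Oswin → Harald → Maren → Elspeth → Dorin → Gisela.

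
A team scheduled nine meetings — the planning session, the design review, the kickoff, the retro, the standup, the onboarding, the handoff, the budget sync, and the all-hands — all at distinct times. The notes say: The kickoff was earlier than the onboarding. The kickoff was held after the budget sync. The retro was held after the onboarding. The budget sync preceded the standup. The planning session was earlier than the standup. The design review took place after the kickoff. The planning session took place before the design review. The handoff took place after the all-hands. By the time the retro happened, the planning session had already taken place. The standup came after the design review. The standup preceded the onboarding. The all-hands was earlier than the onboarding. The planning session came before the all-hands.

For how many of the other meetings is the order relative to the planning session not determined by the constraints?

2

Forced after the planning session: the all-hands, the design review, the handoff, the onboarding, the retro, and the standup.
That leaves the budget sync and the kickoff with no forced order relative to the planning session — 2.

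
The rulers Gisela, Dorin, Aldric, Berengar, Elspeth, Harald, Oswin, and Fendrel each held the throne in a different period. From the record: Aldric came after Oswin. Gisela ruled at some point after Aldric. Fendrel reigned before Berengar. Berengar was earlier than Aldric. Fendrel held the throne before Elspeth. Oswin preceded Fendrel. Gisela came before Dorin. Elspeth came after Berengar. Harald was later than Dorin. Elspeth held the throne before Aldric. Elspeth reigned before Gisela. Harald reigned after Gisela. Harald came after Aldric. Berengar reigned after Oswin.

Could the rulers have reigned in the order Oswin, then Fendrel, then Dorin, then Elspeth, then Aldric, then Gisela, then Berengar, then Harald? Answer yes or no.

The constraints require Berengar before Aldric, but in the proposed sequence Aldric appears ahead of Berengar. That one violation is enough.

no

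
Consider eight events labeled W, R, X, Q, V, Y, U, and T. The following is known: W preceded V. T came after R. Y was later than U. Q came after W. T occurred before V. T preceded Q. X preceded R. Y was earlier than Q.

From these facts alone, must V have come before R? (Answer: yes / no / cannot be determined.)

Tracing the constraints gives R → T → V, so R must come before V.
That means V cannot be before R.

no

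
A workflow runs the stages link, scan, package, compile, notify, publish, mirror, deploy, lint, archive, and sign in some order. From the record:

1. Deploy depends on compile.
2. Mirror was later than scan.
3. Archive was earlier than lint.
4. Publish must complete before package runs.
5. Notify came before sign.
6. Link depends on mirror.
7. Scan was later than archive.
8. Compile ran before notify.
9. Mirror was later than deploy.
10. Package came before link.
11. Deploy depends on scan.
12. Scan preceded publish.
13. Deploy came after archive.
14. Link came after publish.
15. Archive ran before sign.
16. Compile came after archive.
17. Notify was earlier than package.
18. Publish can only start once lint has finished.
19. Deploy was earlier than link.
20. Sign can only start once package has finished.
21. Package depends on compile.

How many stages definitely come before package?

6

Directly stated before package: compile, notify, and publish.
Archive reaches package via archive → compile → package.
Lint reaches package via lint → publish → package.
Scan reaches package via scan → publish → package.
No chain forces mirror (or any of the others) ahead of package.
That's archive, compile, lint, notify, publish, and scan — 6 in all.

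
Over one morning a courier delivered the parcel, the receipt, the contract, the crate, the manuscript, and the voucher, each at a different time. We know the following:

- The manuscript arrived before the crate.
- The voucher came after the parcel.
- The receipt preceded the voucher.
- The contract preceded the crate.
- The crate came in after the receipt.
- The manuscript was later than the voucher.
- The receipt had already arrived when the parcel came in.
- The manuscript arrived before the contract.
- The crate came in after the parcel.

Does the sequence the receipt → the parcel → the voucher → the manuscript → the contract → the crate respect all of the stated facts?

yes

Check each stated constraint against the proposed order — e.g. the parcel is ahead of the crate; the receipt is ahead of the crate. Every pair is in the required order; nothing is violated.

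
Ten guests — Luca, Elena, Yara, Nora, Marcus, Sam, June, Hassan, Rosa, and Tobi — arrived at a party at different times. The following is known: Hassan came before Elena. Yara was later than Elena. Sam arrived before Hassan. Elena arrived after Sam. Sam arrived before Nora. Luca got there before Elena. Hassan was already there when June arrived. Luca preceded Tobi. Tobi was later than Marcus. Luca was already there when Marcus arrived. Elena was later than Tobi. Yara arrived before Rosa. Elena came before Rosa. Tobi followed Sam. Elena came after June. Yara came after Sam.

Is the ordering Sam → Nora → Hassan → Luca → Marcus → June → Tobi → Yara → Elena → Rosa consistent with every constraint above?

The constraints require Elena before Yara, but in the proposed sequence Yara appears ahead of Elena. That one violation is enough.

no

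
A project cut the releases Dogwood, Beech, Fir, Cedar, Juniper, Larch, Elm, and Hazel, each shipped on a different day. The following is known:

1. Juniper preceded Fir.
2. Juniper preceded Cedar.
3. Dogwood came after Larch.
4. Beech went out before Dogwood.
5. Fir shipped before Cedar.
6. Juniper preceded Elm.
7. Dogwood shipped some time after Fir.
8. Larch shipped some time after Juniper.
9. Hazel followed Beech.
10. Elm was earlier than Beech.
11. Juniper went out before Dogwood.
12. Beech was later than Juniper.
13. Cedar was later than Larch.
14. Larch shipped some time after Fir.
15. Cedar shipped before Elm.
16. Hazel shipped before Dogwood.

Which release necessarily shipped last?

Dogwood

Every other release has a chain of constraints placing it before Dogwood, so Dogwood is last.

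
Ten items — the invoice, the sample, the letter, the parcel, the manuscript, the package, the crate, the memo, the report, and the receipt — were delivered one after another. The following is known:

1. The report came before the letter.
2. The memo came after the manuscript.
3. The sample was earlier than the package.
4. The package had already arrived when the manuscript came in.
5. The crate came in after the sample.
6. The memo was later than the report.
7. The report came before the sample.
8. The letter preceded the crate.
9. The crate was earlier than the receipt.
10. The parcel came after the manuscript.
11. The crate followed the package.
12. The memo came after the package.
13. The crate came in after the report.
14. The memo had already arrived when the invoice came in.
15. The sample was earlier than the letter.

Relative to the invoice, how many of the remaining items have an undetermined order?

4

Forced before the invoice: the manuscript, the memo, the package, the report, and the sample.
That leaves the crate, the letter, the parcel, and the receipt with no forced order relative to the invoice — 4.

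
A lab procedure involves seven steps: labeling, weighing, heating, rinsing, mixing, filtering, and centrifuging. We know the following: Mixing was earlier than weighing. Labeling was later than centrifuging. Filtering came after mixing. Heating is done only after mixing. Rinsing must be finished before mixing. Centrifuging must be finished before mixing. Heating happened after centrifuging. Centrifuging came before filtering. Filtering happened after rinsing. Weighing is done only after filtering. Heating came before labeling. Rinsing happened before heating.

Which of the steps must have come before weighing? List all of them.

centrifuging, filtering, mixing, rinsing

Directly stated before weighing: filtering and mixing.
Centrifuging reaches weighing via centrifuging → mixing → weighing.
Rinsing reaches weighing via rinsing → mixing → weighing.
No chain forces heating (or any of the others) ahead of weighing.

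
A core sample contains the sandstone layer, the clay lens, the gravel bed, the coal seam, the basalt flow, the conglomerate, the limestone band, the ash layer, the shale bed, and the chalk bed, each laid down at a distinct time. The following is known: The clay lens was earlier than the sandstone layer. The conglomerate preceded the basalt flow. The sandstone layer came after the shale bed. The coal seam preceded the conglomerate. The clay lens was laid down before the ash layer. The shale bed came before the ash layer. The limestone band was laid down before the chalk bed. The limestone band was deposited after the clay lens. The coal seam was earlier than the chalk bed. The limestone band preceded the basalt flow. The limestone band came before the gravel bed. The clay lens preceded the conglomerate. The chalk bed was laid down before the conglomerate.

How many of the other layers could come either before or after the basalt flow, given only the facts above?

4

Forced before the basalt flow: the chalk bed, the clay lens, the coal seam, the conglomerate, and the limestone band.
That leaves the ash layer, the gravel bed, the sandstone layer, and the shale bed with no forced order relative to the basalt flow — 4.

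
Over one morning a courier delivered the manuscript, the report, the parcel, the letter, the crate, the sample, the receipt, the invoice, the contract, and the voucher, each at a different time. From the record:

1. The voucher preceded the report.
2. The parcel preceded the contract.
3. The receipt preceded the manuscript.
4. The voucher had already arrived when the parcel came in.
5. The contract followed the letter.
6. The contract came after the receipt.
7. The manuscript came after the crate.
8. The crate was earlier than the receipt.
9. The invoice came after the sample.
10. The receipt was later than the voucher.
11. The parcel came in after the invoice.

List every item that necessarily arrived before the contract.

Directly stated before the contract: the letter, the parcel, and the receipt.
The crate reaches the contract via the crate → the receipt → the contract.
The invoice reaches the contract via the invoice → the parcel → the contract.
The sample reaches the contract via the sample → the invoice → the parcel → the contract.
Likewise the voucher reaches the contract by chaining the stated constraints.

the crate, the invoice, the letter, the parcel, the receipt, the sample, the voucher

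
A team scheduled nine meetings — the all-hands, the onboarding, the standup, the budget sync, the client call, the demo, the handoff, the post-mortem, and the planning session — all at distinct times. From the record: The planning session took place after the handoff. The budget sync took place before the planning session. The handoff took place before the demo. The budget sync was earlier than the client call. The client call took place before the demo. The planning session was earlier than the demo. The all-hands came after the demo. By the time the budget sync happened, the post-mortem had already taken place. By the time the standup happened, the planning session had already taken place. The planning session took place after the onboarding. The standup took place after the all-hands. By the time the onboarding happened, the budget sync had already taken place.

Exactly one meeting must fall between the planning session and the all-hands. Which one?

the demo

Tracing the constraints gives the planning session → the demo → the all-hands, so the demo sits after the planning session and before the all-hands.
No other meeting is forced both after the planning session and before the all-hands.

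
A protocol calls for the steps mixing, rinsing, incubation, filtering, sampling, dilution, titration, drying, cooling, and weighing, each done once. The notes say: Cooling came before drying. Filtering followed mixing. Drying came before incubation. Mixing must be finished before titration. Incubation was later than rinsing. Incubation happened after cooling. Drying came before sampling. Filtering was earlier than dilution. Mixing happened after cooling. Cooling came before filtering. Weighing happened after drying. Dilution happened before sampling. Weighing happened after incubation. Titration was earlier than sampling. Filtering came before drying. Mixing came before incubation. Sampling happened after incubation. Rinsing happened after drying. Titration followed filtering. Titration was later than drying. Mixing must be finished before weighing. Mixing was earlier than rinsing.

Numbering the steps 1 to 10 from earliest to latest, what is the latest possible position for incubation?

8

Incubation must come before sampling and weighing — 2 steps forced after it.
Everything else can be placed before incubation in some valid order, so incubation can sit as late as position 10 − 2 = 8.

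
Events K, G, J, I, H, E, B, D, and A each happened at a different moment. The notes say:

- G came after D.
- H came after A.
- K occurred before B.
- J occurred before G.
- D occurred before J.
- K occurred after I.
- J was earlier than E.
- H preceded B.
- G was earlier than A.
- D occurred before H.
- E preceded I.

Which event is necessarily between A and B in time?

Tracing the constraints gives A → H → B, so H sits after A and before B.
No other event is forced both after A and before B.

H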